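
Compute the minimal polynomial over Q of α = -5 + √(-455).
m_α(x) = x^2 + 10x + 480

From α + 5 = √(-455), squaring gives (α + 5)^2 = -455, i.e. α^2 + 10α + 25 = -455, so α^2 + 10α + 480 = 0. The discriminant of x^2 + 10x + 480 is (10)^2 - 4·(480) = 100 - 1920 = -1820, and 4·(-455) is not a perfect square in Q since -455 is squarefree and ≠ 1. Hence x^2 + 10x + 480 is irreducible over Q and is the minimal polynomial of α.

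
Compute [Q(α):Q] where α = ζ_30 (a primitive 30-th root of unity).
[Q(α):Q] = 8

The minimal polynomial of ζ_30 over Q is the 30-th cyclotomic polynomial Φ_30(x), which is irreducible over Q and has degree φ(30) = 8. Hence [Q(α):Q] = φ(30) = 8.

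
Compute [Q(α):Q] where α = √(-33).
[Q(α):Q] = 2

[Q(α):Q] equals the degree of the minimal polynomial of α. Here α^2 = -33 and x^2 + 33 is irreducible (d = -33 is squarefree, ≠ 1, hence not a square), so deg(m_α) = 2. Thus [Q(α):Q] = 2.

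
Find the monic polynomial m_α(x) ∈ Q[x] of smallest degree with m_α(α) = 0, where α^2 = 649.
m_α(x) = x^2 - 649

α satisfies α^2 - 649 = 0, so x^2 - 649 annihilates α. Since d = 649 is squarefree and ≠ 1, it is not a perfect square in Q, so x^2 - 649 has no rational root and is therefore irreducible over Q (a degree-2 polynomial over a field is irreducible iff it has no root). Hence m_α(x) = x^2 - 649.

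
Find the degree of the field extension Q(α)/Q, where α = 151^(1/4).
[Q(α):Q] = 4

α is a root of x^4 - 151. By Eisenstein's criterion at the prime p = 151 (which divides the constant term 151 but p^2 = 22801 does not, since 151 is squarefree), x^4 - 151 is irreducible over Q. Hence [Q(α):Q] = 4.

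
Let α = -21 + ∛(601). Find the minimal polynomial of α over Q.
m_α(x) = x^3 + 63x^2 + 1323x + 8660

Set β = α + 21 = ∛(601), so β^3 = 601. Then (α + 21)^3 - 601 = 0, i.e. α is a root of g(x) = (x + 21)^3 - 601 = x^3 + 63x^2 + 1323x + 8660. Since g(x) = h(x + 21) where h(x) = x^3 - 601, and h is irreducible over Q (because 601 is not a perfect cube, so h has no rational root, and a monic cubic with no rational root is irreducible), g is also irreducible (irreducibility is preserved under the substitution x → x + 21). Hence m_α(x) = x^3 + 63x^2 + 1323x + 8660.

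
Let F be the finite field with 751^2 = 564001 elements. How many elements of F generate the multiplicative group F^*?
There are φ(564000) = 147200 primitive elements

F_q^* is cyclic of order q - 1 = 564000. A cyclic group of order m has exactly φ(m) generators. Here m = 564000 = 2^5 · 3 · 5^3 · 47, so the number of primitive elements is φ(564000) = 147200.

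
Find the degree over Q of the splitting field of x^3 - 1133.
[K : Q] = 6

The roots of x^3 - 1133 are ∛1133, ω∛1133, ω^2∛1133 where ω = e^(2πi/3) is a primitive cube root of unity, so K = Q(∛1133, ω). Now [Q(∛1133):Q] = 3 (since 1133 is not a perfect cube, x^3 - 1133 is irreducible) and [Q(ω):Q] = 2. Both 2 and 3 divide [K:Q], and [K:Q] ≤ 3·2 = 6, so [K:Q] = 6. (Equivalently: Q(∛1133) ⊂ R but ω ∉ R, so [K : Q(∛1133)] = 2.)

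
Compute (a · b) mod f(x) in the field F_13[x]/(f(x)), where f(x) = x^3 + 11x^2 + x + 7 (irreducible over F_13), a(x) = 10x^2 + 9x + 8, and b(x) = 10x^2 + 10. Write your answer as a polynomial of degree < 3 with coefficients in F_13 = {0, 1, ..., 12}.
a · b ≡ 10x^2 + 10x (mod f(x))

Multiply in F_13[x]: a(x)·b(x) = (10x^2 + 9x + 8)·(10x^2 + 10) = 9x^4 + 12x^3 + 11x^2 + 12x + 2. This has degree ≥ 3, so divide by f(x) over F_13: 9x^4 + 12x^3 + 11x^2 + 12x + 2 = (9x + 4)·(x^3 + 11x^2 + x + 7) + (10x^2 + 10x). Hence a·b ≡ 10x^2 + 10x (mod f). (F_13[x]/(f) is a field with 13^3 = 2197 elements since f is irreducible of degree 3.)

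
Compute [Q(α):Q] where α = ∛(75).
[Q(α):Q] = 3

The minimal polynomial of α is x^3 - 75, irreducible over Q since 75 is not a perfect cube (so x^3 - 75 has no rational root). Hence [Q(α):Q] = deg(m_α) = 3.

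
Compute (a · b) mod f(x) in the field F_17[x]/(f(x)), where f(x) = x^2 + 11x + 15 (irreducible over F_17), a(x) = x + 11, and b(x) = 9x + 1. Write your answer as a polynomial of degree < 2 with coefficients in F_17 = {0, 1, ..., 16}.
a · b ≡ x + 12 (mod f(x))

Multiply in F_17[x]: a(x)·b(x) = (x + 11)·(9x + 1) = 9x^2 + 15x + 11. This has degree ≥ 2, so divide by f(x) over F_17: 9x^2 + 15x + 11 = (9)·(x^2 + 11x + 15) + (x + 12). Hence a·b ≡ x + 12 (mod f). (F_17[x]/(f) is a field with 17^2 = 289 elements since f is irreducible of degree 2.)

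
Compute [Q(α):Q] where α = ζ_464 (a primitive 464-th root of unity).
[Q(α):Q] = 224

The minimal polynomial of ζ_464 over Q is the 464-th cyclotomic polynomial Φ_464(x), which is irreducible over Q and has degree φ(464) = 224. Hence [Q(α):Q] = φ(464) = 224.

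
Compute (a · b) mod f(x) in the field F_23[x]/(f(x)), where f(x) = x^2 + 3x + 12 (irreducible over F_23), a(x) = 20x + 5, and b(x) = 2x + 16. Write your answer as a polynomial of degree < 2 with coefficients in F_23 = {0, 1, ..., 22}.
a · b ≡ 3x + 14 (mod f(x))

Multiply in F_23[x]: a(x)·b(x) = (20x + 5)·(2x + 16) = 17x^2 + 8x + 11. This has degree ≥ 2, so divide by f(x) over F_23: 17x^2 + 8x + 11 = (17)·(x^2 + 3x + 12) + (3x + 14). Hence a·b ≡ 3x + 14 (mod f). (F_23[x]/(f) is a field with 23^2 = 529 elements since f is irreducible of degree 2.)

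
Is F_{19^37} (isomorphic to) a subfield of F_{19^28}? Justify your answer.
No: F_{19^37} is not a subfield of F_{19^28}

F_{p^m} embeds in F_{p^n} iff m | n. Here 37 ∤ 28 (since 28 = 0·37 + 28 with remainder 28 ≠ 0), so F_{19^37} is not a subfield of F_{19^28}. Equivalently: if it were, the tower law would give 37 = [F_{19^37}:F_19] dividing [F_{19^28}:F_19] = 28, contradiction.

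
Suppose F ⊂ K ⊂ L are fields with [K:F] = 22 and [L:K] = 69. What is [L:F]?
[L:F] = 1518

The tower law says that for any tower of field extensions F ⊂ K ⊂ L with finite degrees, [L:F] = [L:K] · [K:F]. Here this gives [L:F] = 69 · 22 = 1518.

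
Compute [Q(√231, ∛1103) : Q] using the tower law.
[Q(√231, ∛1103) : Q] = 6

Let L = Q(√231, ∛1103). Since Q(√231) ⊂ L and [Q(√231):Q] = 2, the tower law gives 2 | [L:Q]. Likewise Q(∛1103) ⊂ L with [Q(∛1103):Q] = 3 (because 1103 is not a perfect cube), so 3 | [L:Q]. As gcd(2,3) = 1, [L:Q] is divisible by 6. Conversely L is generated over Q by √231 and ∛1103, so [L:Q] ≤ 2·3 = 6. Therefore [Q(√231, ∛1103) : Q] = 6.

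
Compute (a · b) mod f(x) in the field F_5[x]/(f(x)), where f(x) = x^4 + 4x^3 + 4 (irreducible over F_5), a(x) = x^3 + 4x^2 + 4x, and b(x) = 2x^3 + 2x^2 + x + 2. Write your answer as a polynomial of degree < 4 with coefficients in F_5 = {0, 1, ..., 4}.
a · b ≡ 3x^3 + 4x^2 + 4 (mod f(x))

Multiply in F_5[x]: a(x)·b(x) = (x^3 + 4x^2 + 4x)·(2x^3 + 2x^2 + x + 2) = 2x^6 + 2x^4 + 4x^3 + 2x^2 + 3x. This has degree ≥ 4, so divide by f(x) over F_5: 2x^6 + 2x^4 + 4x^3 + 2x^2 + 3x = (2x^2 + 2x + 4)·(x^4 + 4x^3 + 4) + (3x^3 + 4x^2 + 4). Hence a·b ≡ 3x^3 + 4x^2 + 4 (mod f). (F_5[x]/(f) is a field with 5^4 = 625 elements since f is irreducible of degree 4.)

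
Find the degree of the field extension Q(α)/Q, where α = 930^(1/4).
[Q(α):Q] = 4

α is a root of x^4 - 930. By Eisenstein's criterion at the prime p = 2 (which divides the constant term 930 but p^2 = 4 does not, since 930 is squarefree), x^4 - 930 is irreducible over Q. Hence [Q(α):Q] = 4.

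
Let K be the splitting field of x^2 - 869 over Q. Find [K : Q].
[K : Q] = 2

f(x) = x^2 - 869 factors as (x - √869)(x + √869). The splitting field is K = Q(√869). Since 869 is squarefree and > 1, it is not a perfect square, so x^2 - 869 is irreducible over Q and [Q(√869) : Q] = 2. Hence [K : Q] = 2.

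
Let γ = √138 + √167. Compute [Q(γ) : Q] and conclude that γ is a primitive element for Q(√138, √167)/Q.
[Q(γ) : Q] = 4 (equivalently, Q(γ) = Q(√138, √167))

Obviously Q(γ) ⊆ Q(√138, √167), and [Q(√138, √167):Q] = 4 (since 138, 167 are distinct squarefree integers > 1 with 23046 not a perfect square). To show equality we compute the minimal polynomial of γ. From γ = √138 + √167: γ^2 = 138 + 2√(23046) + 167 = 305 + 2√(23046), so γ^2 - 305 = 2√(23046); squaring, (γ^2 - 305)^2 = 4·23046, i.e. γ^4 - 610γ^2 + 93025 - 92184 = 0, i.e. γ^4 - 610γ^2 + 841 = 0. So γ is a root of x^4 - 610x^2 + 841. This polynomial is irreducible over Q: it has no rational root (each ±√138 ± √167 is irrational), and any factorization into two quadratics over Q would force √(23046) ∈ Q (pairing opposite roots) or √138, √167 ∈ Q (other pairings), all impossible. Hence [Q(γ):Q] = 4 = [Q(√138, √167):Q], so Q(γ) = Q(√138, √167).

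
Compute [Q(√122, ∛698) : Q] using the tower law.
[Q(√122, ∛698) : Q] = 6

Let L = Q(√122, ∛698). Since Q(√122) ⊂ L and [Q(√122):Q] = 2, the tower law gives 2 | [L:Q]. Likewise Q(∛698) ⊂ L with [Q(∛698):Q] = 3 (because 698 is not a perfect cube), so 3 | [L:Q]. As gcd(2,3) = 1, [L:Q] is divisible by 6. Conversely L is generated over Q by √122 and ∛698, so [L:Q] ≤ 2·3 = 6. Therefore [Q(√122, ∛698) : Q] = 6.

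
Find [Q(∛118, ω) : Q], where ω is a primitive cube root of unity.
[Q(∛118, ω) : Q] = 6

[Q(∛118):Q] = 3 (min poly x^3 - 118, irreducible since 118 is not a perfect cube). [Q(ω):Q] = 2 (min poly x^2 + x + 1). Since Q(∛118) ⊂ R and ω ∉ R, we have ω ∉ Q(∛118), so x^2 + x + 1 remains irreducible over Q(∛118) and [Q(∛118, ω) : Q(∛118)] = 2. By the tower law, [Q(∛118, ω) : Q] = 3 · 2 = 6. (In fact Q(∛118, ω) is the splitting field of x^3 - 118 over Q.)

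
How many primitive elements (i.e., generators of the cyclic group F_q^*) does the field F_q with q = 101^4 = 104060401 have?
There are φ(104060400) = 26112000 primitive elements

F_q^* is cyclic of order q - 1 = 104060400. A cyclic group of order m has exactly φ(m) generators. Here m = 104060400 = 2^4 · 3 · 5^2 · 17 · 5101, so the number of primitive elements is φ(104060400) = 26112000.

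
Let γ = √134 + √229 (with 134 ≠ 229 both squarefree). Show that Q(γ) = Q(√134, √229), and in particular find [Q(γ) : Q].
[Q(γ) : Q] = 4 (equivalently, Q(γ) = Q(√134, √229))

Obviously Q(γ) ⊆ Q(√134, √229), and [Q(√134, √229):Q] = 4 (since 134, 229 are distinct squarefree integers > 1 with 30686 not a perfect square). To show equality we compute the minimal polynomial of γ. From γ = √134 + √229: γ^2 = 134 + 2√(30686) + 229 = 363 + 2√(30686), so γ^2 - 363 = 2√(30686); squaring, (γ^2 - 363)^2 = 4·30686, i.e. γ^4 - 726γ^2 + 131769 - 122744 = 0, i.e. γ^4 - 726γ^2 + 9025 = 0. So γ is a root of x^4 - 726x^2 + 9025. This polynomial is irreducible over Q: it has no rational root (each ±√134 ± √229 is irrational), and any factorization into two quadratics over Q would force √(30686) ∈ Q (pairing opposite roots) or √134, √229 ∈ Q (other pairings), all impossible. Hence [Q(γ):Q] = 4 = [Q(√134, √229):Q], so Q(γ) = Q(√134, √229).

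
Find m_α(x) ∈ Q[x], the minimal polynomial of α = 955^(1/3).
m_α(x) = x^3 - 955

α satisfies α^3 = 955, so x^3 - 955 annihilates α. By the rational root test, a rational root p/q (in lowest terms) of x^3 - 955 would satisfy p^3 = 955 q^3, forcing q = 1 and p^3 = 955; but 955 is not a perfect cube, contradiction. A monic cubic over Q with no rational root is irreducible (any nontrivial factorization would include a linear factor). Hence x^3 - 955 is the minimal polynomial of α, and in particular [Q(α):Q] = 3.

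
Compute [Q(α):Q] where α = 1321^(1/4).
[Q(α):Q] = 4

α is a root of x^4 - 1321. By Eisenstein's criterion at the prime p = 1321 (which divides the constant term 1321 but p^2 = 1745041 does not, since 1321 is squarefree), x^4 - 1321 is irreducible over Q. Hence [Q(α):Q] = 4.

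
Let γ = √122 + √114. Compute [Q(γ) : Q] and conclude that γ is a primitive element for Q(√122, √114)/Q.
[Q(γ) : Q] = 4 (equivalently, Q(γ) = Q(√122, √114))

Obviously Q(γ) ⊆ Q(√122, √114), and [Q(√122, √114):Q] = 4 (since 122, 114 are distinct squarefree integers > 1 with 13908 not a perfect square). To show equality we compute the minimal polynomial of γ. From γ = √122 + √114: γ^2 = 122 + 2√(13908) + 114 = 236 + 2√(13908), so γ^2 - 236 = 2√(13908); squaring, (γ^2 - 236)^2 = 4·13908, i.e. γ^4 - 472γ^2 + 55696 - 55632 = 0, i.e. γ^4 - 472γ^2 + 64 = 0. So γ is a root of x^4 - 472x^2 + 64. This polynomial is irreducible over Q: it has no rational root (each ±√122 ± √114 is irrational), and any factorization into two quadratics over Q would force √(13908) ∈ Q (pairing opposite roots) or √122, √114 ∈ Q (other pairings), all impossible. Hence [Q(γ):Q] = 4 = [Q(√122, √114):Q], so Q(γ) = Q(√122, √114).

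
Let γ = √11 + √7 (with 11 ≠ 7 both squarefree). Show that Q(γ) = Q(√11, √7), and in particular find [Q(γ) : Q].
[Q(γ) : Q] = 4 (equivalently, Q(γ) = Q(√11, √7))

Obviously Q(γ) ⊆ Q(√11, √7), and [Q(√11, √7):Q] = 4 (since 11, 7 are distinct squarefree integers > 1 with 77 not a perfect square). To show equality we compute the minimal polynomial of γ. From γ = √11 + √7: γ^2 = 11 + 2√(77) + 7 = 18 + 2√(77), so γ^2 - 18 = 2√(77); squaring, (γ^2 - 18)^2 = 4·77, i.e. γ^4 - 36γ^2 + 324 - 308 = 0, i.e. γ^4 - 36γ^2 + 16 = 0. So γ is a root of x^4 - 36x^2 + 16. This polynomial is irreducible over Q: it has no rational root (each ±√11 ± √7 is irrational), and any factorization into two quadratics over Q would force √(77) ∈ Q (pairing opposite roots) or √11, √7 ∈ Q (other pairings), all impossible. Hence [Q(γ):Q] = 4 = [Q(√11, √7):Q], so Q(γ) = Q(√11, √7).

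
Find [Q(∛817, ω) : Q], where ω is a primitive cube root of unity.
[Q(∛817, ω) : Q] = 6

[Q(∛817):Q] = 3 (min poly x^3 - 817, irreducible since 817 is not a perfect cube). [Q(ω):Q] = 2 (min poly x^2 + x + 1). Since Q(∛817) ⊂ R and ω ∉ R, we have ω ∉ Q(∛817), so x^2 + x + 1 remains irreducible over Q(∛817) and [Q(∛817, ω) : Q(∛817)] = 2. By the tower law, [Q(∛817, ω) : Q] = 3 · 2 = 6. (In fact Q(∛817, ω) is the splitting field of x^3 - 817 over Q.)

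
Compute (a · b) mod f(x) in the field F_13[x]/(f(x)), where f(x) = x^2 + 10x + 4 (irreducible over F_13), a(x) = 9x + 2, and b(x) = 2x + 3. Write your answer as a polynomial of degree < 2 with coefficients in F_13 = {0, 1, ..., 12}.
a · b ≡ 7x + 12 (mod f(x))

Multiply in F_13[x]: a(x)·b(x) = (9x + 2)·(2x + 3) = 5x^2 + 5x + 6. This has degree ≥ 2, so divide by f(x) over F_13: 5x^2 + 5x + 6 = (5)·(x^2 + 10x + 4) + (7x + 12). Hence a·b ≡ 7x + 12 (mod f). (F_13[x]/(f) is a field with 13^2 = 169 elements since f is irreducible of degree 2.)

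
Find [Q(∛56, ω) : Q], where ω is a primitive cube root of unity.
[Q(∛56, ω) : Q] = 6

[Q(∛56):Q] = 3 (min poly x^3 - 56, irreducible since 56 is not a perfect cube). [Q(ω):Q] = 2 (min poly x^2 + x + 1). Since Q(∛56) ⊂ R and ω ∉ R, we have ω ∉ Q(∛56), so x^2 + x + 1 remains irreducible over Q(∛56) and [Q(∛56, ω) : Q(∛56)] = 2. By the tower law, [Q(∛56, ω) : Q] = 3 · 2 = 6. (In fact Q(∛56, ω) is the splitting field of x^3 - 56 over Q.)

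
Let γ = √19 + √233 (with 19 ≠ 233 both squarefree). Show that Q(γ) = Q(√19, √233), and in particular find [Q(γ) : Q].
[Q(γ) : Q] = 4 (equivalently, Q(γ) = Q(√19, √233))

Obviously Q(γ) ⊆ Q(√19, √233), and [Q(√19, √233):Q] = 4 (since 19, 233 are distinct squarefree integers > 1 with 4427 not a perfect square). To show equality we compute the minimal polynomial of γ. From γ = √19 + √233: γ^2 = 19 + 2√(4427) + 233 = 252 + 2√(4427), so γ^2 - 252 = 2√(4427); squaring, (γ^2 - 252)^2 = 4·4427, i.e. γ^4 - 504γ^2 + 63504 - 17708 = 0, i.e. γ^4 - 504γ^2 + 45796 = 0. So γ is a root of x^4 - 504x^2 + 45796. This polynomial is irreducible over Q: it has no rational root (each ±√19 ± √233 is irrational), and any factorization into two quadratics over Q would force √(4427) ∈ Q (pairing opposite roots) or √19, √233 ∈ Q (other pairings), all impossible. Hence [Q(γ):Q] = 4 = [Q(√19, √233):Q], so Q(γ) = Q(√19, √233).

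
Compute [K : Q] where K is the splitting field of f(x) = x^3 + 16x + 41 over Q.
[K : Q] = 6

By the rational root test, any rational root of the monic integer polynomial f(x) = x^3 + 16x + 41 must be an integer dividing the constant term 41, i.e. one of ±{1, 41}. Evaluating: f(1) = 58, f(-1) = 24, f(41) = 69618, f(-41) = -69536; none is 0, so f has no rational root and is therefore irreducible over Q (a cubic with no linear factor over a field is irreducible). For an irreducible cubic, the Galois group is A_3 or S_3 according as the discriminant disc(f) = -4a^3 - 27b^2 = -4·(16)^3 - 27·(41)^2 = -61771 is or is not a square in Q. Here disc(f) = -61771 is not a perfect square in Q, so the Galois group of f over Q is not contained in A_3 and must be all of S_3. The splitting field has degree |S_3| = 6 over Q, so [K : Q] = 6.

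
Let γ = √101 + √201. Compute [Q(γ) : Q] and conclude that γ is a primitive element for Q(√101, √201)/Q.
[Q(γ) : Q] = 4 (equivalently, Q(γ) = Q(√101, √201))

Obviously Q(γ) ⊆ Q(√101, √201), and [Q(√101, √201):Q] = 4 (since 101, 201 are distinct squarefree integers > 1 with 20301 not a perfect square). To show equality we compute the minimal polynomial of γ. From γ = √101 + √201: γ^2 = 101 + 2√(20301) + 201 = 302 + 2√(20301), so γ^2 - 302 = 2√(20301); squaring, (γ^2 - 302)^2 = 4·20301, i.e. γ^4 - 604γ^2 + 91204 - 81204 = 0, i.e. γ^4 - 604γ^2 + 10000 = 0. So γ is a root of x^4 - 604x^2 + 10000. This polynomial is irreducible over Q: it has no rational root (each ±√101 ± √201 is irrational), and any factorization into two quadratics over Q would force √(20301) ∈ Q (pairing opposite roots) or √101, √201 ∈ Q (other pairings), all impossible. Hence [Q(γ):Q] = 4 = [Q(√101, √201):Q], so Q(γ) = Q(√101, √201).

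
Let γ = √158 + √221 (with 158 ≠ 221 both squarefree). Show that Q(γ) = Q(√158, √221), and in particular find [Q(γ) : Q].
[Q(γ) : Q] = 4 (equivalently, Q(γ) = Q(√158, √221))

Obviously Q(γ) ⊆ Q(√158, √221), and [Q(√158, √221):Q] = 4 (since 158, 221 are distinct squarefree integers > 1 with 34918 not a perfect square). To show equality we compute the minimal polynomial of γ. From γ = √158 + √221: γ^2 = 158 + 2√(34918) + 221 = 379 + 2√(34918), so γ^2 - 379 = 2√(34918); squaring, (γ^2 - 379)^2 = 4·34918, i.e. γ^4 - 758γ^2 + 143641 - 139672 = 0, i.e. γ^4 - 758γ^2 + 3969 = 0. So γ is a root of x^4 - 758x^2 + 3969. This polynomial is irreducible over Q: it has no rational root (each ±√158 ± √221 is irrational), and any factorization into two quadratics over Q would force √(34918) ∈ Q (pairing opposite roots) or √158, √221 ∈ Q (other pairings), all impossible. Hence [Q(γ):Q] = 4 = [Q(√158, √221):Q], so Q(γ) = Q(√158, √221).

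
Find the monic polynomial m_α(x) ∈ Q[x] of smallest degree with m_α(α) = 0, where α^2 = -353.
m_α(x) = x^2 + 353

α satisfies α^2 + 353 = 0, so x^2 + 353 annihilates α. Since d = -353 is squarefree and ≠ 1, it is not a perfect square in Q, so x^2 + 353 has no rational root and is therefore irreducible over Q (a degree-2 polynomial over a field is irreducible iff it has no root). Hence m_α(x) = x^2 + 353.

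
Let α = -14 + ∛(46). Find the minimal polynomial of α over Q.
m_α(x) = x^3 + 42x^2 + 588x + 2698

Set β = α + 14 = ∛(46), so β^3 = 46. Then (α + 14)^3 - 46 = 0, i.e. α is a root of g(x) = (x + 14)^3 - 46 = x^3 + 42x^2 + 588x + 2698. Since g(x) = h(x + 14) where h(x) = x^3 - 46, and h is irreducible over Q (because 46 is not a perfect cube, so h has no rational root, and a monic cubic with no rational root is irreducible), g is also irreducible (irreducibility is preserved under the substitution x → x + 14). Hence m_α(x) = x^3 + 42x^2 + 588x + 2698.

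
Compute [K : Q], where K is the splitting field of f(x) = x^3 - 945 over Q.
[K : Q] = 6

The roots of x^3 - 945 are ∛945, ω∛945, ω^2∛945 where ω = e^(2πi/3) is a primitive cube root of unity, so K = Q(∛945, ω). Now [Q(∛945):Q] = 3 (since 945 is not a perfect cube, x^3 - 945 is irreducible) and [Q(ω):Q] = 2. Both 2 and 3 divide [K:Q], and [K:Q] ≤ 3·2 = 6, so [K:Q] = 6. (Equivalently: Q(∛945) ⊂ R but ω ∉ R, so [K : Q(∛945)] = 2.)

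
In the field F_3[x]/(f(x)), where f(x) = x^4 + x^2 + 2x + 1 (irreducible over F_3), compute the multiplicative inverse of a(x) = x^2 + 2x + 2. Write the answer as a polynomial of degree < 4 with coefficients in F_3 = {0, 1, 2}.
a(x)^(-1) ≡ 2x^2 + 2x (mod f(x))

Since f is irreducible over F_3, F_3[x]/(f) is a field and a(x) ≠ 0 has an inverse. Apply the extended Euclidean algorithm to f(x) and a(x) in F_3[x]: f(x) = (x^2 + x)·a(x) + (1). The last nonzero remainder is the constant 1 = gcd(f, a) in F_3. Back-substituting through the division chain expresses 1 = s(x)·a(x) + t(x)·f(x) with s(x) ≡ 2x^2 + 2x (mod f), so a(x)^(-1) ≡ s(x) = 2x^2 + 2x (mod f). Check: (x^2 + 2x + 2)·(2x^2 + 2x) = 2x^4 + 2x^2 + x ≡ 1 (mod x^4 + x^2 + 2x + 1).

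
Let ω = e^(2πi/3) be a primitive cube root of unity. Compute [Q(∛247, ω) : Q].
[Q(∛247, ω) : Q] = 6

[Q(∛247):Q] = 3 (min poly x^3 - 247, irreducible since 247 is not a perfect cube). [Q(ω):Q] = 2 (min poly x^2 + x + 1). Since Q(∛247) ⊂ R and ω ∉ R, we have ω ∉ Q(∛247), so x^2 + x + 1 remains irreducible over Q(∛247) and [Q(∛247, ω) : Q(∛247)] = 2. By the tower law, [Q(∛247, ω) : Q] = 3 · 2 = 6. (In fact Q(∛247, ω) is the splitting field of x^3 - 247 over Q.)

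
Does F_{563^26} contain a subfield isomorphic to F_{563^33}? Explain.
No: F_{563^33} is not a subfield of F_{563^26}

F_{p^m} embeds in F_{p^n} iff m | n. Here 33 ∤ 26 (since 26 = 0·33 + 26 with remainder 26 ≠ 0), so F_{563^33} is not a subfield of F_{563^26}. Equivalently: if it were, the tower law would give 33 = [F_{563^33}:F_563] dividing [F_{563^26}:F_563] = 26, contradiction.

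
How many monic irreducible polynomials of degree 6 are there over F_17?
There are 4022064 monic irreducible polynomials of degree 6 over F_17

Each element of F_{17^6} that lies in no proper subfield is a root of exactly one monic irreducible of degree 6 over F_17, and each such polynomial has 6 distinct roots in F_{17^6}. By Möbius inversion the count is N_17(6) = (1/6) Σ_{d|6} μ(6/d) · 17^d = (1/6)(μ(6)·17^1 + μ(3)·17^2 + μ(2)·17^3 + μ(1)·17^6) = 24132384/6 = 4022064.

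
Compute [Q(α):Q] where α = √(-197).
[Q(α):Q] = 2

[Q(α):Q] equals the degree of the minimal polynomial of α. Here α^2 = -197 and x^2 + 197 is irreducible (d = -197 is squarefree, ≠ 1, hence not a square), so deg(m_α) = 2. Thus [Q(α):Q] = 2.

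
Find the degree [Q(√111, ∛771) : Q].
[Q(√111, ∛771) : Q] = 6

Let L = Q(√111, ∛771). Since Q(√111) ⊂ L and [Q(√111):Q] = 2, the tower law gives 2 | [L:Q]. Likewise Q(∛771) ⊂ L with [Q(∛771):Q] = 3 (because 771 is not a perfect cube), so 3 | [L:Q]. As gcd(2,3) = 1, [L:Q] is divisible by 6. Conversely L is generated over Q by √111 and ∛771, so [L:Q] ≤ 2·3 = 6. Therefore [Q(√111, ∛771) : Q] = 6.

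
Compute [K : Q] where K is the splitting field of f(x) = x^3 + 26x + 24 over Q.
[K : Q] = 6

By the rational root test, any rational root of the monic integer polynomial f(x) = x^3 + 26x + 24 must be an integer dividing the constant term 24, i.e. one of ±{1, 2, 3, 4, 6, 8, 12, 24}. Evaluating: f(1) = 51, f(-1) = -3, f(2) = 84, f(-2) = -36, f(3) = 129, f(-3) = -81, f(4) = 192, f(-4) = -144, f(6) = 396, f(-6) = -348, f(8) = 744, f(-8) = -696, f(12) = 2064, f(-12) = -2016, f(24) = 14472, f(-24) = -14424; none is 0, so f has no rational root and is therefore irreducible over Q (a cubic with no linear factor over a field is irreducible). For an irreducible cubic, the Galois group is A_3 or S_3 according as the discriminant disc(f) = -4a^3 - 27b^2 = -4·(26)^3 - 27·(24)^2 = -85856 is or is not a square in Q. Here disc(f) = -85856 is not a perfect square in Q, so the Galois group of f over Q is not contained in A_3 and must be all of S_3. The splitting field has degree |S_3| = 6 over Q, so [K : Q] = 6.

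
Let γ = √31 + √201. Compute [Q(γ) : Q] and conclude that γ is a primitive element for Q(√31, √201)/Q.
[Q(γ) : Q] = 4 (equivalently, Q(γ) = Q(√31, √201))

Obviously Q(γ) ⊆ Q(√31, √201), and [Q(√31, √201):Q] = 4 (since 31, 201 are distinct squarefree integers > 1 with 6231 not a perfect square). To show equality we compute the minimal polynomial of γ. From γ = √31 + √201: γ^2 = 31 + 2√(6231) + 201 = 232 + 2√(6231), so γ^2 - 232 = 2√(6231); squaring, (γ^2 - 232)^2 = 4·6231, i.e. γ^4 - 464γ^2 + 53824 - 24924 = 0, i.e. γ^4 - 464γ^2 + 28900 = 0. So γ is a root of x^4 - 464x^2 + 28900. This polynomial is irreducible over Q: it has no rational root (each ±√31 ± √201 is irrational), and any factorization into two quadratics over Q would force √(6231) ∈ Q (pairing opposite roots) or √31, √201 ∈ Q (other pairings), all impossible. Hence [Q(γ):Q] = 4 = [Q(√31, √201):Q], so Q(γ) = Q(√31, √201).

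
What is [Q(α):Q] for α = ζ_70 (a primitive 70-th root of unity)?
[Q(α):Q] = 24

The minimal polynomial of ζ_70 over Q is the 70-th cyclotomic polynomial Φ_70(x), which is irreducible over Q and has degree φ(70) = 24. Hence [Q(α):Q] = φ(70) = 24.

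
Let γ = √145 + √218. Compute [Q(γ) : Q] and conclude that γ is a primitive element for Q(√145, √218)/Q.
[Q(γ) : Q] = 4 (equivalently, Q(γ) = Q(√145, √218))

Obviously Q(γ) ⊆ Q(√145, √218), and [Q(√145, √218):Q] = 4 (since 145, 218 are distinct squarefree integers > 1 with 31610 not a perfect square). To show equality we compute the minimal polynomial of γ. From γ = √145 + √218: γ^2 = 145 + 2√(31610) + 218 = 363 + 2√(31610), so γ^2 - 363 = 2√(31610); squaring, (γ^2 - 363)^2 = 4·31610, i.e. γ^4 - 726γ^2 + 131769 - 126440 = 0, i.e. γ^4 - 726γ^2 + 5329 = 0. So γ is a root of x^4 - 726x^2 + 5329. This polynomial is irreducible over Q: it has no rational root (each ±√145 ± √218 is irrational), and any factorization into two quadratics over Q would force √(31610) ∈ Q (pairing opposite roots) or √145, √218 ∈ Q (other pairings), all impossible. Hence [Q(γ):Q] = 4 = [Q(√145, √218):Q], so Q(γ) = Q(√145, √218).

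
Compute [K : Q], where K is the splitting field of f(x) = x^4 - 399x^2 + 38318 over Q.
[K : Q] = 4

Solving the quadratic in x^2: x^2 = (399 ± √(399^2 - 4·38318))/2 = (399 ± √5929)/2 = (399 ± 77)/2, giving x^2 = 238 or x^2 = 161. So f(x) = (x^2 - 238)(x^2 - 161) and the roots of f are ±√238, ±√161. Hence the splitting field is K = Q(√238, √161). Since 238 and 161 are distinct squarefree integers > 1, their product 38318 is not a perfect square, so √161 ∉ Q(√238). By the tower law [K:Q] = [Q(√238,√161):Q(√238)] · [Q(√238):Q] = 2 · 2 = 4.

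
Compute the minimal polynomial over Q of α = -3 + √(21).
m_α(x) = x^2 + 6x - 12

From α + 3 = √(21), squaring gives (α + 3)^2 = 21, i.e. α^2 + 6α + 9 = 21, so α^2 + 6α - 12 = 0. The discriminant of x^2 + 6x - 12 is (6)^2 - 4·(-12) = 36 + 48 = 84, and 4·(21) is not a perfect square in Q since 21 is squarefree and ≠ 1. Hence x^2 + 6x - 12 is irreducible over Q and is the minimal polynomial of α.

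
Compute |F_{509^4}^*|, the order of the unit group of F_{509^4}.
|F_{509^4}^*| = 67122964560

F_{509^4} has 509^4 = 67122964561 elements; its multiplicative group consists of all nonzero elements, so |F_{509^4}^*| = 67122964561 - 1 = 67122964560. (It is cyclic since any finite subgroup of the multiplicative group of a field is cyclic.)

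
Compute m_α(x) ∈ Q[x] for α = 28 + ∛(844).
m_α(x) = x^3 - 84x^2 + 2352x - 22796

Set β = α - 28 = ∛(844), so β^3 = 844. Then (α - 28)^3 - 844 = 0, i.e. α is a root of g(x) = (x - 28)^3 - 844 = x^3 - 84x^2 + 2352x - 22796. Since g(x) = h(x - 28) where h(x) = x^3 - 844, and h is irreducible over Q (because 844 is not a perfect cube, so h has no rational root, and a monic cubic with no rational root is irreducible), g is also irreducible (irreducibility is preserved under the substitution x → x - 28). Hence m_α(x) = x^3 - 84x^2 + 2352x - 22796.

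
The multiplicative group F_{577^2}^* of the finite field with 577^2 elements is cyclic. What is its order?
|F_{577^2}^*| = 332928

F_{577^2} has 577^2 = 332929 elements; its multiplicative group consists of all nonzero elements, so |F_{577^2}^*| = 332929 - 1 = 332928. (It is cyclic since any finite subgroup of the multiplicative group of a field is cyclic.)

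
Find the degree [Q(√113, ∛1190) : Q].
[Q(√113, ∛1190) : Q] = 6

Let L = Q(√113, ∛1190). Since Q(√113) ⊂ L and [Q(√113):Q] = 2, the tower law gives 2 | [L:Q]. Likewise Q(∛1190) ⊂ L with [Q(∛1190):Q] = 3 (because 1190 is not a perfect cube), so 3 | [L:Q]. As gcd(2,3) = 1, [L:Q] is divisible by 6. Conversely L is generated over Q by √113 and ∛1190, so [L:Q] ≤ 2·3 = 6. Therefore [Q(√113, ∛1190) : Q] = 6.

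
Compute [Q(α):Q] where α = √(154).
[Q(α):Q] = 2

[Q(α):Q] equals the degree of the minimal polynomial of α. Here α^2 = 154 and x^2 - 154 is irreducible (d = 154 is squarefree, ≠ 1, hence not a square), so deg(m_α) = 2. Thus [Q(α):Q] = 2.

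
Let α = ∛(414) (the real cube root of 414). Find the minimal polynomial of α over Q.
m_α(x) = x^3 - 414

α satisfies α^3 = 414, so x^3 - 414 annihilates α. By the rational root test, a rational root p/q (in lowest terms) of x^3 - 414 would satisfy p^3 = 414 q^3, forcing q = 1 and p^3 = 414; but 414 is not a perfect cube, contradiction. A monic cubic over Q with no rational root is irreducible (any nontrivial factorization would include a linear factor). Hence x^3 - 414 is the minimal polynomial of α, and in particular [Q(α):Q] = 3.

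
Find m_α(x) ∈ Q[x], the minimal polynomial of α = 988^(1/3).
m_α(x) = x^3 - 988

α satisfies α^3 = 988, so x^3 - 988 annihilates α. By the rational root test, a rational root p/q (in lowest terms) of x^3 - 988 would satisfy p^3 = 988 q^3, forcing q = 1 and p^3 = 988; but 988 is not a perfect cube, contradiction. A monic cubic over Q with no rational root is irreducible (any nontrivial factorization would include a linear factor). Hence x^3 - 988 is the minimal polynomial of α, and in particular [Q(α):Q] = 3.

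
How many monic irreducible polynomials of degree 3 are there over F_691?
There are 109979560 monic irreducible polynomials of degree 3 over F_691

Each element of F_{691^3} that lies in no proper subfield is a root of exactly one monic irreducible of degree 3 over F_691, and each such polynomial has 3 distinct roots in F_{691^3}. By Möbius inversion the count is N_691(3) = (1/3) Σ_{d|3} μ(3/d) · 691^d = (1/3)(μ(3)·691^1 + μ(1)·691^3) = 329938680/3 = 109979560.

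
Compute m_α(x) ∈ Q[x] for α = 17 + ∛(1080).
m_α(x) = x^3 - 51x^2 + 867x - 5993

Set β = α - 17 = ∛(1080), so β^3 = 1080. Then (α - 17)^3 - 1080 = 0, i.e. α is a root of g(x) = (x - 17)^3 - 1080 = x^3 - 51x^2 + 867x - 5993. Since g(x) = h(x - 17) where h(x) = x^3 - 1080, and h is irreducible over Q (because 1080 is not a perfect cube, so h has no rational root, and a monic cubic with no rational root is irreducible), g is also irreducible (irreducibility is preserved under the substitution x → x - 17). Hence m_α(x) = x^3 - 51x^2 + 867x - 5993.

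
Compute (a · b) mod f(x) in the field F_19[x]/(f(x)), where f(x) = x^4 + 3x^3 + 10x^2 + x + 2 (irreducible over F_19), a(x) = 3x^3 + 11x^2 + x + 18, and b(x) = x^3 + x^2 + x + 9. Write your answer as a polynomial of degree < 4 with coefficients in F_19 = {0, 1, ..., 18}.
a · b ≡ 18x^3 + 8x^2 + 9x + 13 (mod f(x))

Multiply in F_19[x]: a(x)·b(x) = (3x^3 + 11x^2 + x + 18)·(x^3 + x^2 + x + 9) = 3x^6 + 14x^5 + 15x^4 + 4x^2 + 8x + 10. This has degree ≥ 4, so divide by f(x) over F_19: 3x^6 + 14x^5 + 15x^4 + 4x^2 + 8x + 10 = (3x^2 + 5x + 8)·(x^4 + 3x^3 + 10x^2 + x + 2) + (18x^3 + 8x^2 + 9x + 13). Hence a·b ≡ 18x^3 + 8x^2 + 9x + 13 (mod f). (F_19[x]/(f) is a field with 19^4 = 130321 elements since f is irreducible of degree 4.)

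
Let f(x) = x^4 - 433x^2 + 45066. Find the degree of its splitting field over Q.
[K : Q] = 4

Solving the quadratic in x^2: x^2 = (433 ± √(433^2 - 4·45066))/2 = (433 ± √7225)/2 = (433 ± 85)/2, giving x^2 = 259 or x^2 = 174. So f(x) = (x^2 - 259)(x^2 - 174) and the roots of f are ±√259, ±√174. Hence the splitting field is K = Q(√259, √174). Since 259 and 174 are distinct squarefree integers > 1, their product 45066 is not a perfect square, so √174 ∉ Q(√259). By the tower law [K:Q] = [Q(√259,√174):Q(√259)] · [Q(√259):Q] = 2 · 2 = 4.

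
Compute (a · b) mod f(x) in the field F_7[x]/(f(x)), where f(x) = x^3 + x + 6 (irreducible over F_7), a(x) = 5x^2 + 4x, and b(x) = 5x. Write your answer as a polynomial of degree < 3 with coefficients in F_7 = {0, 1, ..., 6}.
a · b ≡ 6x^2 + 3x + 4 (mod f(x))

Multiply in F_7[x]: a(x)·b(x) = (5x^2 + 4x)·(5x) = 4x^3 + 6x^2. This has degree ≥ 3, so divide by f(x) over F_7: 4x^3 + 6x^2 = (4)·(x^3 + x + 6) + (6x^2 + 3x + 4). Hence a·b ≡ 6x^2 + 3x + 4 (mod f). (F_7[x]/(f) is a field with 7^3 = 343 elements since f is irreducible of degree 3.)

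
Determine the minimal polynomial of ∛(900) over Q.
m_α(x) = x^3 - 900

α satisfies α^3 = 900, so x^3 - 900 annihilates α. By the rational root test, a rational root p/q (in lowest terms) of x^3 - 900 would satisfy p^3 = 900 q^3, forcing q = 1 and p^3 = 900; but 900 is not a perfect cube, contradiction. A monic cubic over Q with no rational root is irreducible (any nontrivial factorization would include a linear factor). Hence x^3 - 900 is the minimal polynomial of α, and in particular [Q(α):Q] = 3.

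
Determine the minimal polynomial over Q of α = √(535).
m_α(x) = x^2 - 535

α satisfies α^2 - 535 = 0, so x^2 - 535 annihilates α. Since d = 535 is squarefree and ≠ 1, it is not a perfect square in Q, so x^2 - 535 has no rational root and is therefore irreducible over Q (a degree-2 polynomial over a field is irreducible iff it has no root). Hence m_α(x) = x^2 - 535.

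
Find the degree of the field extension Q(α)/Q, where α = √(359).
[Q(α):Q] = 2

[Q(α):Q] equals the degree of the minimal polynomial of α. Here α^2 = 359 and x^2 - 359 is irreducible (d = 359 is squarefree, ≠ 1, hence not a square), so deg(m_α) = 2. Thus [Q(α):Q] = 2.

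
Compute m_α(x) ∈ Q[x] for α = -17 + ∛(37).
m_α(x) = x^3 + 51x^2 + 867x + 4876

Set β = α + 17 = ∛(37), so β^3 = 37. Then (α + 17)^3 - 37 = 0, i.e. α is a root of g(x) = (x + 17)^3 - 37 = x^3 + 51x^2 + 867x + 4876. Since g(x) = h(x + 17) where h(x) = x^3 - 37, and h is irreducible over Q (because 37 is not a perfect cube, so h has no rational root, and a monic cubic with no rational root is irreducible), g is also irreducible (irreducibility is preserved under the substitution x → x + 17). Hence m_α(x) = x^3 + 51x^2 + 867x + 4876.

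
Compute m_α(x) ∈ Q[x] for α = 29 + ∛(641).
m_α(x) = x^3 - 87x^2 + 2523x - 25030

Set β = α - 29 = ∛(641), so β^3 = 641. Then (α - 29)^3 - 641 = 0, i.e. α is a root of g(x) = (x - 29)^3 - 641 = x^3 - 87x^2 + 2523x - 25030. Since g(x) = h(x - 29) where h(x) = x^3 - 641, and h is irreducible over Q (because 641 is not a perfect cube, so h has no rational root, and a monic cubic with no rational root is irreducible), g is also irreducible (irreducibility is preserved under the substitution x → x - 29). Hence m_α(x) = x^3 - 87x^2 + 2523x - 25030.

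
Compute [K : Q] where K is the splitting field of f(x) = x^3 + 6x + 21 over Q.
[K : Q] = 6

By the rational root test, any rational root of the monic integer polynomial f(x) = x^3 + 6x + 21 must be an integer dividing the constant term 21, i.e. one of ±{1, 3, 7, 21}. Evaluating: f(1) = 28, f(-1) = 14, f(3) = 66, f(-3) = -24, f(7) = 406, f(-7) = -364, f(21) = 9408, f(-21) = -9366; none is 0, so f has no rational root and is therefore irreducible over Q (a cubic with no linear factor over a field is irreducible). For an irreducible cubic, the Galois group is A_3 or S_3 according as the discriminant disc(f) = -4a^3 - 27b^2 = -4·(6)^3 - 27·(21)^2 = -12771 is or is not a square in Q. Here disc(f) = -12771 is not a perfect square in Q, so the Galois group of f over Q is not contained in A_3 and must be all of S_3. The splitting field has degree |S_3| = 6 over Q, so [K : Q] = 6.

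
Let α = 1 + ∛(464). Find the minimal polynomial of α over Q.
m_α(x) = x^3 - 3x^2 + 3x - 465

Set β = α - 1 = ∛(464), so β^3 = 464. Then (α - 1)^3 - 464 = 0, i.e. α is a root of g(x) = (x - 1)^3 - 464 = x^3 - 3x^2 + 3x - 465. Since g(x) = h(x - 1) where h(x) = x^3 - 464, and h is irreducible over Q (because 464 is not a perfect cube, so h has no rational root, and a monic cubic with no rational root is irreducible), g is also irreducible (irreducibility is preserved under the substitution x → x - 1). Hence m_α(x) = x^3 - 3x^2 + 3x - 465.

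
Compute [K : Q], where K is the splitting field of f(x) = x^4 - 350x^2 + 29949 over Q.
[K : Q] = 4

Solving the quadratic in x^2: x^2 = (350 ± √(350^2 - 4·29949))/2 = (350 ± √2704)/2 = (350 ± 52)/2, giving x^2 = 149 or x^2 = 201. So f(x) = (x^2 - 149)(x^2 - 201) and the roots of f are ±√149, ±√201. Hence the splitting field is K = Q(√149, √201). Since 149 and 201 are distinct squarefree integers > 1, their product 29949 is not a perfect square, so √201 ∉ Q(√149). By the tower law [K:Q] = [Q(√149,√201):Q(√149)] · [Q(√149):Q] = 2 · 2 = 4.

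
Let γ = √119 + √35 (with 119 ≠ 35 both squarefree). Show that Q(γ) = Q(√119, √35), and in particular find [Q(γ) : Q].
[Q(γ) : Q] = 4 (equivalently, Q(γ) = Q(√119, √35))

Obviously Q(γ) ⊆ Q(√119, √35), and [Q(√119, √35):Q] = 4 (since 119, 35 are distinct squarefree integers > 1 with 4165 not a perfect square). To show equality we compute the minimal polynomial of γ. From γ = √119 + √35: γ^2 = 119 + 2√(4165) + 35 = 154 + 2√(4165), so γ^2 - 154 = 2√(4165); squaring, (γ^2 - 154)^2 = 4·4165, i.e. γ^4 - 308γ^2 + 23716 - 16660 = 0, i.e. γ^4 - 308γ^2 + 7056 = 0. So γ is a root of x^4 - 308x^2 + 7056. This polynomial is irreducible over Q: it has no rational root (each ±√119 ± √35 is irrational), and any factorization into two quadratics over Q would force √(4165) ∈ Q (pairing opposite roots) or √119, √35 ∈ Q (other pairings), all impossible. Hence [Q(γ):Q] = 4 = [Q(√119, √35):Q], so Q(γ) = Q(√119, √35).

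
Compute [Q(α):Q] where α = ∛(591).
[Q(α):Q] = 3

The minimal polynomial of α is x^3 - 591, irreducible over Q since 591 is not a perfect cube (so x^3 - 591 has no rational root). Hence [Q(α):Q] = deg(m_α) = 3.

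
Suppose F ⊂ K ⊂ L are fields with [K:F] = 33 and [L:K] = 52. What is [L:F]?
[L:F] = 1716

The tower law says that for any tower of field extensions F ⊂ K ⊂ L with finite degrees, [L:F] = [L:K] · [K:F]. Here this gives [L:F] = 52 · 33 = 1716.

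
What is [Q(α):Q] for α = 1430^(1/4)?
[Q(α):Q] = 4

α is a root of x^4 - 1430. By Eisenstein's criterion at the prime p = 2 (which divides the constant term 1430 but p^2 = 4 does not, since 1430 is squarefree), x^4 - 1430 is irreducible over Q. Hence [Q(α):Q] = 4.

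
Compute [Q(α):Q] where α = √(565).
[Q(α):Q] = 2

[Q(α):Q] equals the degree of the minimal polynomial of α. Here α^2 = 565 and x^2 - 565 is irreducible (d = 565 is squarefree, ≠ 1, hence not a square), so deg(m_α) = 2. Thus [Q(α):Q] = 2.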